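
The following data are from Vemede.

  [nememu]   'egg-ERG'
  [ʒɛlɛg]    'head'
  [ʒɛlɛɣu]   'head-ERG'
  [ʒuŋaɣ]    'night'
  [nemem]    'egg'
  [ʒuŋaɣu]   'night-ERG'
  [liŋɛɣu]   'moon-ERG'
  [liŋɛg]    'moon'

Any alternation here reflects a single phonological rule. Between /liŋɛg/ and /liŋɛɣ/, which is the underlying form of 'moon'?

/liŋɛg/

'moon' shows [ɣ] ~ [g] at the end of the stem ([liŋɛɣu] vs [liŋɛg]).
Compare 'night', with invariant [ɣ] in [ʒuŋaɣu] and [ʒuŋaɣ]: an analysis with underlying /ɣ/ and a rule producing [g] in isolation would wrongly predict alternation here too.
So /g/ is underlying, and a rule of intervocalic spirantization — voiced stops become fricatives between vowels — gives [ɣ].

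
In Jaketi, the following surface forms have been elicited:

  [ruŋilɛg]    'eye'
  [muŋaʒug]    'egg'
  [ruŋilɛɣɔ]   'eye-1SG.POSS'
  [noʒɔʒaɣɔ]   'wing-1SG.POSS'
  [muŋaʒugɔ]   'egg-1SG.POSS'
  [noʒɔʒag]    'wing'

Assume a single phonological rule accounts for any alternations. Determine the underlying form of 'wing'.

/noʒɔʒaɣ/

The stem for 'wing' ends in [ɣ] in [noʒɔʒaɣɔ] but [g] in [noʒɔʒag].
If /g/ were underlying and a rule turned it into [ɣ] before the 1SG.POSS suffix, 'egg' would also alternate; but it has [g] in both [muŋaʒugɔ] and [muŋaʒug].
The underlying segment must be /ɣ/; voiced fricatives become stops word-finally, yielding [g] there.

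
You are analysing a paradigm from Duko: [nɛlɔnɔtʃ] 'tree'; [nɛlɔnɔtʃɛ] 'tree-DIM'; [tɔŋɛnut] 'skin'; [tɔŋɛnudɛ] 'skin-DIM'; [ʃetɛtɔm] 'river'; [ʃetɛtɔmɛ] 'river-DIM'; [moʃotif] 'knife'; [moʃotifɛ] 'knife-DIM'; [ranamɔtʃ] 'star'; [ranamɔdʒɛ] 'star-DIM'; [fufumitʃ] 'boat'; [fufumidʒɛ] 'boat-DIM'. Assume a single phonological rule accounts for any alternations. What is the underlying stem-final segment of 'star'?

The stem for 'star' ends in [tʃ] in [ranamɔtʃ] but [dʒ] in [ranamɔdʒɛ].
If /tʃ/ were underlying and a rule turned it into [dʒ] before the DIM suffix, 'tree' would also alternate; but it has [tʃ] in both [nɛlɔnɔtʃ] and [nɛlɔnɔtʃɛ].
So /dʒ/ is underlying, and a rule of word-final obstruent devoicing — voiced obstruents become voiceless word-finally — gives [tʃ].

/dʒ/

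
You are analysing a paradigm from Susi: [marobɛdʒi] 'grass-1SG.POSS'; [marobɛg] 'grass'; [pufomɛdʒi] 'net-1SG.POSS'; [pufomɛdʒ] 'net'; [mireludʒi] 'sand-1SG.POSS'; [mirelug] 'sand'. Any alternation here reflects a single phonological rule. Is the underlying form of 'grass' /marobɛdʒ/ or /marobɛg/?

The root 'grass' surfaces as [marobɛdʒi] and [marobɛg], with a stem-final [dʒ] ~ [g] alternation.
If /dʒ/ were underlying and a rule turned it into [g] in isolation, 'net' would also alternate; but it has [dʒ] in both [pufomɛdʒi] and [pufomɛdʒ].
Therefore /g/ is basic and [dʒ] is derived by palatalization before a front vowel (/g/ becomes palato-alveolar [dʒ] before a front vowel).

/marobɛg/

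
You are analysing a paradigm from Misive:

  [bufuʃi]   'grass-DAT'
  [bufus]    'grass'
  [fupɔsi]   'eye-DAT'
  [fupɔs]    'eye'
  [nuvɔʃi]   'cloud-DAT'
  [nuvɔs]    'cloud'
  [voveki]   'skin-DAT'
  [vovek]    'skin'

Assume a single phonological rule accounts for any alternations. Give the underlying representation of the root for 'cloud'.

/nuvɔʃ/

In [nuvɔʃi] and [nuvɔs] the final segment of 'cloud' alternates: [ʃ] ~ [s].
If /s/ were underlying and a rule turned it into [ʃ] before the DAT suffix, 'eye' would also alternate; but it has [s] in both [fupɔsi] and [fupɔs].
So /ʃ/ is underlying, and a rule of depalatalization — palato-alveolar /ʃ/ becomes [s] when no front vowel follows — gives [s].
Hence 'cloud' is /nuvɔʃ/ underlyingly.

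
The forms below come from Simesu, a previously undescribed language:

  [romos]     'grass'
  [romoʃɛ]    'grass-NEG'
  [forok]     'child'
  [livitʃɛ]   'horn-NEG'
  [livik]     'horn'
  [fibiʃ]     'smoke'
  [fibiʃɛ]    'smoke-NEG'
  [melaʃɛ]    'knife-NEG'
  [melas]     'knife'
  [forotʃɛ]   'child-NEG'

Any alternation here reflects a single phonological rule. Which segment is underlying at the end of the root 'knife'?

/s/

The root 'knife' surfaces as [melas] and [melaʃɛ], with a stem-final [s] ~ [ʃ] alternation.
If /ʃ/ were underlying and a rule turned it into [s] in isolation, 'smoke' would also alternate; but it has [ʃ] in both [fibiʃ] and [fibiʃɛ].
The alternation reflects palatalization before a front vowel: /k/ and /s/ become palato-alveolar [tʃ] and [ʃ] before a front vowel. /s/ is underlying.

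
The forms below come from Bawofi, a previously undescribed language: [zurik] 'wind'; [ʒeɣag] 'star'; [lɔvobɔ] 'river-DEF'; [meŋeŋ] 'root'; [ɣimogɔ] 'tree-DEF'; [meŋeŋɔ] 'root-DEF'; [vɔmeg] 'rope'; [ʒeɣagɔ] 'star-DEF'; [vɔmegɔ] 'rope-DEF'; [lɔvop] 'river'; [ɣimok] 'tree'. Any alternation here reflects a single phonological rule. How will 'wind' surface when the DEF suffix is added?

[zurigɔ]

The stem for 'tree' ends in [g] in [ɣimogɔ] but [k] in [ɣimok].
But 'star' keeps [g] in both environments ([ʒeɣagɔ], [ʒeɣag]), so there is no rule changing /g/ to [k] in isolation.
The alternation reflects intervocalic voicing: voiceless stops become voiced between vowels. /k/ is underlying.
From [zurik] the stem 'wind' is /zurik/; between vowels this yields [zurigɔ].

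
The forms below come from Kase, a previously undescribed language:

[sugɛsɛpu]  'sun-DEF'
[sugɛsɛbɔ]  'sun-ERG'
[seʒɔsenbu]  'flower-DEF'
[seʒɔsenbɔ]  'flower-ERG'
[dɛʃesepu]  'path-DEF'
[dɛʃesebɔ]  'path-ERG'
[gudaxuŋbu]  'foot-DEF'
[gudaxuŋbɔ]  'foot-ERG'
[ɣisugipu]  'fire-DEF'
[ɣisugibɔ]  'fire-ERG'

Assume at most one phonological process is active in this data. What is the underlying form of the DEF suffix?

/-pu/

The DEF suffix surfaces as [-bu] and [-pu], depending on the final segment of the stem.
By contrast the ERG suffix keeps its initial [b] throughout — that segment must be underlying.
The DEF suffix is therefore /-pu/ underlyingly, with post-nasal voicing: voiceless stops become voiced after a nasal.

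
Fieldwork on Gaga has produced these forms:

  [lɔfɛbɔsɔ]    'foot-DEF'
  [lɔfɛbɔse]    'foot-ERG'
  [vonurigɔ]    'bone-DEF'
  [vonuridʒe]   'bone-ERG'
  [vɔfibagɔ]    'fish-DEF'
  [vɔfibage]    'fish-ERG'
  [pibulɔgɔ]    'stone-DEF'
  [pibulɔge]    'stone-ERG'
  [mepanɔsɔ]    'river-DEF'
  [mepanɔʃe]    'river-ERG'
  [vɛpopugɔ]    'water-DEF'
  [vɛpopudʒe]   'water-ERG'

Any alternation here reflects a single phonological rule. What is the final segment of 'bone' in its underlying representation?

/dʒ/

'bone' shows [g] ~ [dʒ] at the end of the stem ([vonurigɔ] vs [vonuridʒe]).
Compare 'stone', with invariant [g] in [pibulɔgɔ] and [pibulɔge]: an analysis with underlying /g/ and a rule producing [dʒ] before the ERG suffix would wrongly predict alternation here too.
Therefore /dʒ/ is basic and [g] is derived by depalatalization (palato-alveolar /dʒ/ and /ʃ/ become [g] and [s] when no front vowel follows).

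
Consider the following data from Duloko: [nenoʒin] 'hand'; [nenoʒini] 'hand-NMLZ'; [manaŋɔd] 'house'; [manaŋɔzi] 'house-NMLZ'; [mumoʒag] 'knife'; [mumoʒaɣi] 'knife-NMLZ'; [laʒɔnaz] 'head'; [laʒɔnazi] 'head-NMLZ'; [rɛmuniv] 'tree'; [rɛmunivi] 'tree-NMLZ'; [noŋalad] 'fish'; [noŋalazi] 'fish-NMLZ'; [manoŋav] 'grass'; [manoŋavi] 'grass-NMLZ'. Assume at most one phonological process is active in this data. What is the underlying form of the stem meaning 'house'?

/manaŋɔd/

In [manaŋɔd] and [manaŋɔzi] the final segment of 'house' alternates: [d] ~ [z].
But 'head' keeps [z] in both environments ([laʒɔnaz], [laʒɔnazi]), so there is no rule changing /z/ to [d] in isolation.
The underlying segment must be /d/; voiced stops become fricatives between vowels, yielding [z] there.
So 'house' = /manaŋɔd/.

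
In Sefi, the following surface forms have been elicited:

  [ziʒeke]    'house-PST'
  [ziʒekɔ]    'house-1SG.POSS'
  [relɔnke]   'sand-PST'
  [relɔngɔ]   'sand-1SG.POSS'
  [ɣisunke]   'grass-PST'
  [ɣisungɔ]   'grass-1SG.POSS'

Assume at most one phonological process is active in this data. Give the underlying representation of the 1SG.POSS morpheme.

The 1SG.POSS suffix surfaces as [-gɔ] and [-kɔ], depending on the final segment of the stem.
By contrast the PST suffix keeps its initial [k] throughout — that segment must be underlying.
The 1SG.POSS suffix is therefore /-gɔ/ underlyingly, with post-vocalic devoicing: voiced stops become voiceless after a vowel.

/-gɔ/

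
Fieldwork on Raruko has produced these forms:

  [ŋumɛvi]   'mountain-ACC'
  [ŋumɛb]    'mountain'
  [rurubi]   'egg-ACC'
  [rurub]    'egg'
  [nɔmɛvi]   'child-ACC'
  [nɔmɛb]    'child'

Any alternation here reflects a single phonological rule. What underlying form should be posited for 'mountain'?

In [ŋumɛvi] and [ŋumɛb] the final segment of 'mountain' alternates: [v] ~ [b].
If /b/ were underlying and a rule turned it into [v] before the ACC suffix, 'egg' would also alternate; but it has [b] in both [rurubi] and [rurub].
Therefore /v/ is basic and [b] is derived by word-final hardening (voiced fricatives become stops word-finally).
Hence 'mountain' is /ŋumɛv/ underlyingly.

/ŋumɛv/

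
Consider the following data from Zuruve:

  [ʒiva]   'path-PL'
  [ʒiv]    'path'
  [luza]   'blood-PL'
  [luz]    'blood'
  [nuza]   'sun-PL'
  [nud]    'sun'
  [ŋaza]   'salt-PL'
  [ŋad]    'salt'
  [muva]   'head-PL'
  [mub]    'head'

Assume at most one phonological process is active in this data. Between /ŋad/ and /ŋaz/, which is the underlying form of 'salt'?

/ŋad/

The stem for 'salt' ends in [z] in [ŋaza] but [d] in [ŋad].
But 'blood' keeps [z] in both environments ([luza], [luz]), so there is no rule changing /z/ to [d] in isolation.
The alternation reflects intervocalic spirantization: voiced stops become fricatives between vowels. /d/ is underlying.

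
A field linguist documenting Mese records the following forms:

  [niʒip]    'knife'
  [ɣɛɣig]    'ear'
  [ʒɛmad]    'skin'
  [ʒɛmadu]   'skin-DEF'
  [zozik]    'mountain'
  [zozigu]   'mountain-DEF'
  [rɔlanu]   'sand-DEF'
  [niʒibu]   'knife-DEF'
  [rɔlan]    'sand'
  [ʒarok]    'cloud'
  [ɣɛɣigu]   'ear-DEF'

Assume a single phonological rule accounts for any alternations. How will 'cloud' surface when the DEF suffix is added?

[ʒarogu]

The stem for 'mountain' ends in [g] in [zozigu] but [k] in [zozik].
If /g/ were underlying and a rule turned it into [k] in isolation, 'ear' would also alternate; but it has [g] in both [ɣɛɣigu] and [ɣɛɣig].
The alternation reflects intervocalic voicing: voiceless stops become voiced between vowels. /k/ is underlying.
The one attested form of 'cloud', [ʒarok], shows underlying /ʒarok/. Applying the same rule between vowels gives [ʒarogu].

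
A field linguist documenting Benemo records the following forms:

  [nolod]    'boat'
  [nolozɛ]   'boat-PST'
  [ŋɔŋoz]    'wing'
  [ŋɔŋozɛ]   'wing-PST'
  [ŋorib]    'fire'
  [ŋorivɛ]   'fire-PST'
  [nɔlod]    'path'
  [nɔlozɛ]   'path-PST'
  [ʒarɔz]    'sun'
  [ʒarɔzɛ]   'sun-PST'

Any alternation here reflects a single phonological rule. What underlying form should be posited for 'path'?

In [nɔlod] and [nɔlozɛ] the final segment of 'path' alternates: [d] ~ [z].
The stem 'wing' ([ŋɔŋoz], [ŋɔŋozɛ]) shows [z] unchanged in both environments, so [z] cannot be basic with [d] derived in isolation.
Therefore /d/ is basic and [z] is derived by intervocalic spirantization (voiced stops become fricatives between vowels).
Hence 'path' is /nɔlod/ underlyingly.

/nɔlod/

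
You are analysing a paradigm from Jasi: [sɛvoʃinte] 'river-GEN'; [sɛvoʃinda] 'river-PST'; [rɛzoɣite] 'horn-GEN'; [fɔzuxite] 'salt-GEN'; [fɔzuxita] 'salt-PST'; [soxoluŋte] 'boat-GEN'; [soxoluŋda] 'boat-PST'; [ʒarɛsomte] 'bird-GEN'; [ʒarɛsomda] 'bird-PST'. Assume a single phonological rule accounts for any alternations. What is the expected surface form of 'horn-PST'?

[rɛzoɣita]

The PST morpheme has two allomorphs, [-da] and [-ta].
By contrast the GEN suffix keeps its initial [t] throughout — that segment must be underlying.
The PST suffix is therefore /-da/ underlyingly, with post-vocalic devoicing: voiced stops become voiceless after a vowel.
After 'horn', which ends in a vowel, the suffix surfaces as [-ta], giving [rɛzoɣita].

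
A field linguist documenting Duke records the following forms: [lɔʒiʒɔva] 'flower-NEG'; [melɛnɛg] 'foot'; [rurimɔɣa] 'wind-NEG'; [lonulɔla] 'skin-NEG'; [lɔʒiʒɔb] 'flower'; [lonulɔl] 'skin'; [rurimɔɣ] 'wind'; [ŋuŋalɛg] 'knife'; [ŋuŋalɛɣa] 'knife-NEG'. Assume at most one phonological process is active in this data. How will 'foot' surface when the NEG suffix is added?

'knife' shows [g] ~ [ɣ] at the end of the stem ([ŋuŋalɛg] vs [ŋuŋalɛɣa]).
The stem 'wind' ([rurimɔɣ], [rurimɔɣa]) shows [ɣ] unchanged in both environments, so [ɣ] cannot be basic with [g] derived in isolation.
The underlying segment must be /g/; voiced stops become fricatives between vowels, yielding [ɣ] there.
From [melɛnɛg] the stem 'foot' is /melɛnɛg/; between vowels this yields [melɛnɛɣa].

[melɛnɛɣa]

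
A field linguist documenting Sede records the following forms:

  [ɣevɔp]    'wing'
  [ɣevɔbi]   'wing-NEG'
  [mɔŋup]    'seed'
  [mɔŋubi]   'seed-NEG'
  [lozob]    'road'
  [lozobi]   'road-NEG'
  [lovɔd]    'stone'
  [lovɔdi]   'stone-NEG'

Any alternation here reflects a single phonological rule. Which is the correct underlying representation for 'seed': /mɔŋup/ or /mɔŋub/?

The root 'seed' surfaces as [mɔŋup] and [mɔŋubi], with a stem-final [p] ~ [b] alternation.
If /b/ were underlying and a rule turned it into [p] in isolation, 'road' would also alternate; but it has [b] in both [lozob] and [lozobi].
So /p/ is underlying, and a rule of intervocalic voicing — voiceless stops become voiced between vowels — gives [b].

/mɔŋup/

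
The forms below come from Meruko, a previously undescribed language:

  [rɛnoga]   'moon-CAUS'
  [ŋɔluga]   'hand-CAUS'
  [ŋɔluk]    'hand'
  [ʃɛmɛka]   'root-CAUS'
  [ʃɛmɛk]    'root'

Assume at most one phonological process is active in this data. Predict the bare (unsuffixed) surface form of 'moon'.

[rɛnok]

'hand' shows [g] ~ [k] at the end of the stem ([ŋɔluga] vs [ŋɔluk]).
Compare 'root', with invariant [k] in [ʃɛmɛka] and [ʃɛmɛk]: an analysis with underlying /k/ and a rule producing [g] before the CAUS suffix would wrongly predict alternation here too.
Therefore /g/ is basic and [k] is derived by word-final obstruent devoicing (voiced obstruents become voiceless word-finally).
From [rɛnoga] the stem 'moon' is /rɛnog/; word-finally this yields [rɛnok].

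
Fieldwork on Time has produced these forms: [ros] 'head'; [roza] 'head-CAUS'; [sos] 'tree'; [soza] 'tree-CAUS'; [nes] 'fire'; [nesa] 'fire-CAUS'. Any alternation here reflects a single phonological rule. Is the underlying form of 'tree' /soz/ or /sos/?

In [sos] and [soza] the final segment of 'tree' alternates: [s] ~ [z].
Compare 'fire', with invariant [s] in [nes] and [nesa]: an analysis with underlying /s/ and a rule producing [z] before the CAUS suffix would wrongly predict alternation here too.
The alternation reflects word-final obstruent devoicing: voiced obstruents become voiceless word-finally. /z/ is underlying.

/soz/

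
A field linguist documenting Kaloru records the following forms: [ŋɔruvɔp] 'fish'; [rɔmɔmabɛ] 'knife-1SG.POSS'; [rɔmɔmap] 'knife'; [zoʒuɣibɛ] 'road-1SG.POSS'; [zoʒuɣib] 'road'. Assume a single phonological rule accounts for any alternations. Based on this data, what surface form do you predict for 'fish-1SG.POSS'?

The stem for 'knife' ends in [b] in [rɔmɔmabɛ] but [p] in [rɔmɔmap].
Compare 'road', with invariant [b] in [zoʒuɣibɛ] and [zoʒuɣib]: an analysis with underlying /b/ and a rule producing [p] in isolation would wrongly predict alternation here too.
So /p/ is underlying, and a rule of intervocalic voicing — voiceless stops become voiced between vowels — gives [b].
The one attested form of 'fish', [ŋɔruvɔp], shows underlying /ŋɔruvɔp/. Applying the same rule between vowels gives [ŋɔruvɔbɛ].

[ŋɔruvɔbɛ]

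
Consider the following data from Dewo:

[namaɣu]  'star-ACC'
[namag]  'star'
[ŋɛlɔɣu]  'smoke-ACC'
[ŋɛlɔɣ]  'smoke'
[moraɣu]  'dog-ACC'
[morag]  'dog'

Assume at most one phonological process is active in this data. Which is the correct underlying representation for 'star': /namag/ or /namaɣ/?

The root 'star' surfaces as [namaɣu] and [namag], with a stem-final [ɣ] ~ [g] alternation.
The stem 'smoke' ([ŋɛlɔɣu], [ŋɛlɔɣ]) shows [ɣ] unchanged in both environments, so [ɣ] cannot be basic with [g] derived in isolation.
Therefore /g/ is basic and [ɣ] is derived by intervocalic spirantization (voiced stops become fricatives between vowels).

/namag/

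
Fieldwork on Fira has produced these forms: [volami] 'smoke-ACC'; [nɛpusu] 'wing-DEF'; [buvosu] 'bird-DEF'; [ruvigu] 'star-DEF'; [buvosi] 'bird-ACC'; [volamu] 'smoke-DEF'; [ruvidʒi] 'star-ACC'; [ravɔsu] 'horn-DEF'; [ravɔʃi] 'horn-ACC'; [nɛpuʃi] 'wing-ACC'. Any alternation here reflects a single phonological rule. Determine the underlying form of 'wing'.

'wing' shows [s] ~ [ʃ] at the end of the stem ([nɛpusu] vs [nɛpuʃi]).
But 'bird' keeps [s] in both environments ([buvosu], [buvosi]), so there is no rule changing /s/ to [ʃ] before the ACC suffix.
The alternation reflects depalatalization: palato-alveolar /dʒ/ and /ʃ/ become [g] and [s] when no front vowel follows. /ʃ/ is underlying.
Hence 'wing' is /nɛpuʃ/ underlyingly.

/nɛpuʃ/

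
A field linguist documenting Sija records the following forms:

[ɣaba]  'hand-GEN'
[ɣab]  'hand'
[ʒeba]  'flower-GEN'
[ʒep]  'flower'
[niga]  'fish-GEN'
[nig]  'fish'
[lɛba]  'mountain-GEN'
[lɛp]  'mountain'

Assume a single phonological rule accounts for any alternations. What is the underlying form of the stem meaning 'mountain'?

/lɛp/

The root 'mountain' surfaces as [lɛba] and [lɛp], with a stem-final [b] ~ [p] alternation.
If /b/ were underlying and a rule turned it into [p] in isolation, 'hand' would also alternate; but it has [b] in both [ɣaba] and [ɣab].
Therefore /p/ is basic and [b] is derived by intervocalic voicing (voiceless stops become voiced between vowels).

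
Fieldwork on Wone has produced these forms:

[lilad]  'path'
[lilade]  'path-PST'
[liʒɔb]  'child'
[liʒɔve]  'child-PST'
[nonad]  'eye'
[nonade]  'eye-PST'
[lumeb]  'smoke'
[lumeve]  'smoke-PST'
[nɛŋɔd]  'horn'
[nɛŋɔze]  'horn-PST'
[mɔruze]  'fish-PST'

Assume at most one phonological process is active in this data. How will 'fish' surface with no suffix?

In [nɛŋɔd] and [nɛŋɔze] the final segment of 'horn' alternates: [d] ~ [z].
Compare 'eye', with invariant [d] in [nonad] and [nonade]: an analysis with underlying /d/ and a rule producing [z] before the PST suffix would wrongly predict alternation here too.
Therefore /z/ is basic and [d] is derived by word-final hardening (voiced fricatives become stops word-finally).
The one attested form of 'fish', [mɔruze], shows underlying /mɔruz/. Applying the same rule word-finally gives [mɔrud].

[mɔrud]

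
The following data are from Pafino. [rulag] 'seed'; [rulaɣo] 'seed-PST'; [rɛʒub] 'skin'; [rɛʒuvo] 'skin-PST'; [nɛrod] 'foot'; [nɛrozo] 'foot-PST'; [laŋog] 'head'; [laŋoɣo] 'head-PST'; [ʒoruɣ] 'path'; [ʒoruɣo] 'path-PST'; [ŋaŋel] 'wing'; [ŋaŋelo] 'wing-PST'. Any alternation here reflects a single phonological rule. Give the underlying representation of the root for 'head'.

The root 'head' surfaces as [laŋog] and [laŋoɣo], with a stem-final [g] ~ [ɣ] alternation.
Compare 'path', with invariant [ɣ] in [ʒoruɣ] and [ʒoruɣo]: an analysis with underlying /ɣ/ and a rule producing [g] in isolation would wrongly predict alternation here too.
So /g/ is underlying, and a rule of intervocalic spirantization — voiced stops become fricatives between vowels — gives [ɣ].

/laŋog/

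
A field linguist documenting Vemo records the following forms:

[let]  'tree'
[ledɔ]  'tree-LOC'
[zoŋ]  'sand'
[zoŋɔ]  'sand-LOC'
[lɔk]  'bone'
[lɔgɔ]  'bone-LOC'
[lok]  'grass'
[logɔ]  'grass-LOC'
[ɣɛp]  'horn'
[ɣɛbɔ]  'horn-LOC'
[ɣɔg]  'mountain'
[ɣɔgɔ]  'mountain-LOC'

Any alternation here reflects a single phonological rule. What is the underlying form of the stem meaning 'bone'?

The stem for 'bone' ends in [k] in [lɔk] but [g] in [lɔgɔ].
Compare 'mountain', with invariant [g] in [ɣɔg] and [ɣɔgɔ]: an analysis with underlying /g/ and a rule producing [k] in isolation would wrongly predict alternation here too.
So /k/ is underlying, and a rule of intervocalic voicing — voiceless stops become voiced between vowels — gives [g].
Hence 'bone' is /lɔk/ underlyingly.

/lɔk/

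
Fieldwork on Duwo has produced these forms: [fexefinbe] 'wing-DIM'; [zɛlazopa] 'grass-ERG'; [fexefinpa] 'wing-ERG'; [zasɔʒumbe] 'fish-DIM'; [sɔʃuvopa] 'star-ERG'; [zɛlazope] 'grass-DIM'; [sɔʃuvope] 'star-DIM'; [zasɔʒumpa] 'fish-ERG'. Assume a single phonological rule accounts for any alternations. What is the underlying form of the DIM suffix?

The DIM morpheme has two allomorphs, [-be] and [-pe].
The ERG suffix, which begins with [p], is invariant after every stem; so [p] is not altered by any rule here.
So the underlying form is /-be/, and voiced stops become voiceless after a vowel.

/-be/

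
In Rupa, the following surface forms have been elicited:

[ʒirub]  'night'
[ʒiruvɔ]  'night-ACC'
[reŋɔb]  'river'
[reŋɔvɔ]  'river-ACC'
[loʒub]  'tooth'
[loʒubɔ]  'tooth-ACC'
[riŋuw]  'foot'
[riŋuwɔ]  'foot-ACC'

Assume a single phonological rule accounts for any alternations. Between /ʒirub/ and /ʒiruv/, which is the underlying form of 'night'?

/ʒiruv/

The root 'night' surfaces as [ʒirub] and [ʒiruvɔ], with a stem-final [b] ~ [v] alternation.
If /b/ were underlying and a rule turned it into [v] before the ACC suffix, 'tooth' would also alternate; but it has [b] in both [loʒub] and [loʒubɔ].
The alternation reflects word-final hardening: voiced fricatives become stops word-finally. /v/ is underlying.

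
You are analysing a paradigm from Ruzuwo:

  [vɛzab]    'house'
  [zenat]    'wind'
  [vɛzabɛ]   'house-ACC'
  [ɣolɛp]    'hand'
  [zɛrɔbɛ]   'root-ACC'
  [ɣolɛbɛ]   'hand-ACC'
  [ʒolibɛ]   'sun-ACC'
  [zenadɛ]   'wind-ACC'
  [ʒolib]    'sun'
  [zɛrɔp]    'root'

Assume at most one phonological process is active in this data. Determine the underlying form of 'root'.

/zɛrɔp/

'root' shows [p] ~ [b] at the end of the stem ([zɛrɔp] vs [zɛrɔbɛ]).
The stem 'house' ([vɛzab], [vɛzabɛ]) shows [b] unchanged in both environments, so [b] cannot be basic with [p] derived in isolation.
So /p/ is underlying, and a rule of intervocalic voicing — voiceless stops become voiced between vowels — gives [b].
Hence 'root' is /zɛrɔp/ underlyingly.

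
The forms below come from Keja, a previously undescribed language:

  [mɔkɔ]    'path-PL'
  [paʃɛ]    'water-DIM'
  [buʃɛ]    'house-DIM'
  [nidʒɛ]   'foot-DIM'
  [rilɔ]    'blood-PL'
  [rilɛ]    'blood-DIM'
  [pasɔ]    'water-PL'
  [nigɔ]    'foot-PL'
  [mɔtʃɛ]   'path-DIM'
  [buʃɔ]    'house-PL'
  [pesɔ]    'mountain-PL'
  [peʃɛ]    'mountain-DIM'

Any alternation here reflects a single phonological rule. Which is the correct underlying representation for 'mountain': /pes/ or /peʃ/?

/pes/

The root 'mountain' surfaces as [peʃɛ] and [pesɔ], with a stem-final [ʃ] ~ [s] alternation.
The stem 'house' ([buʃɛ], [buʃɔ]) shows [ʃ] unchanged in both environments, so [ʃ] cannot be basic with [s] derived before the PL suffix.
The alternation reflects palatalization before a front vowel: /k/, /g/ and /s/ become palato-alveolar [tʃ], [dʒ] and [ʃ] before a front vowel. /s/ is underlying.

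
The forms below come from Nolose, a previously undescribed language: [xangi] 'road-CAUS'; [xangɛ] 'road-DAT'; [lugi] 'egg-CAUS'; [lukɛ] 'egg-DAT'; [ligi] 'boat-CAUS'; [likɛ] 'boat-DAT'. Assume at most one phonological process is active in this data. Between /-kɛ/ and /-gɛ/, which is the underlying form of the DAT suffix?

/-kɛ/

The DAT suffix surfaces as [-gɛ] and [-kɛ], depending on the final segment of the stem.
By contrast the CAUS suffix keeps its initial [g] throughout — that segment must be underlying.
So the underlying form is /-kɛ/, and voiceless stops become voiced after a nasal.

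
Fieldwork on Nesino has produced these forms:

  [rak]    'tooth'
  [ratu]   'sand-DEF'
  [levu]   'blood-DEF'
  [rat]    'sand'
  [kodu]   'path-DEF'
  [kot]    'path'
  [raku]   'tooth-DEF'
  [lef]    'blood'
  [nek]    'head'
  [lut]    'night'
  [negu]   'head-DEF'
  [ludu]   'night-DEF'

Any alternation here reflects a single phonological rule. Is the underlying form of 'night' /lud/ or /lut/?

The stem for 'night' ends in [d] in [ludu] but [t] in [lut].
The stem 'sand' ([ratu], [rat]) shows [t] unchanged in both environments, so [t] cannot be basic with [d] derived before the DEF suffix.
So /d/ is underlying, and a rule of word-final obstruent devoicing — voiced obstruents become voiceless word-finally — gives [t].

/lud/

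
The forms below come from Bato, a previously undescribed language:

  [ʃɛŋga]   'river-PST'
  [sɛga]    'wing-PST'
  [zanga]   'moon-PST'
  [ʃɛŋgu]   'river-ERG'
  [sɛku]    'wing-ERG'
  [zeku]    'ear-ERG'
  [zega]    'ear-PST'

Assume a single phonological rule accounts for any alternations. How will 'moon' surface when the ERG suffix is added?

[zangu]

The ERG morpheme has two allomorphs, [-gu] and [-ku].
By contrast the PST suffix keeps its initial [g] throughout — that segment must be underlying.
So the underlying form is /-ku/, and voiceless stops become voiced after a nasal.
After 'moon', which ends in a nasal, the suffix surfaces as [-gu], giving [zangu].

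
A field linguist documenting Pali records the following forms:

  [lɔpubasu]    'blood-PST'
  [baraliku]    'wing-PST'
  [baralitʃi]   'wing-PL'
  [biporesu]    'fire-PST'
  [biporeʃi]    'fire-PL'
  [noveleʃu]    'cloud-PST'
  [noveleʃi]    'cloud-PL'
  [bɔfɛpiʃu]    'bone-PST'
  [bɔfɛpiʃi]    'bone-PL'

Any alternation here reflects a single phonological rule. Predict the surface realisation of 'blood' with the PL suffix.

[lɔpubaʃi]

The stem for 'fire' ends in [s] in [biporesu] but [ʃ] in [biporeʃi].
The stem 'cloud' ([noveleʃu], [noveleʃi]) shows [ʃ] unchanged in both environments, so [ʃ] cannot be basic with [s] derived before the PST suffix.
So /s/ is underlying, and a rule of palatalization before a front vowel — /k/ and /s/ become palato-alveolar [tʃ] and [ʃ] before a front vowel — gives [ʃ].
From [lɔpubasu] the stem 'blood' is /lɔpubas/; before a front vowel this yields [lɔpubaʃi].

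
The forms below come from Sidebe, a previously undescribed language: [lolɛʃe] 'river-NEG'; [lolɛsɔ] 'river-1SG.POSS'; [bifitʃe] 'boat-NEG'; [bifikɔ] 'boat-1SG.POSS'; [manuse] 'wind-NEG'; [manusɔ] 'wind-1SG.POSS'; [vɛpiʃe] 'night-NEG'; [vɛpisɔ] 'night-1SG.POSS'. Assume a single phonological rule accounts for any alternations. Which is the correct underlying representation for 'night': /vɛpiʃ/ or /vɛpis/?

/vɛpiʃ/

The root 'night' surfaces as [vɛpiʃe] and [vɛpisɔ], with a stem-final [ʃ] ~ [s] alternation.
Compare 'wind', with invariant [s] in [manuse] and [manusɔ]: an analysis with underlying /s/ and a rule producing [ʃ] before the NEG suffix would wrongly predict alternation here too.
The underlying segment must be /ʃ/; palato-alveolar /tʃ/ and /ʃ/ become [k] and [s] when no front vowel follows, yielding [s] there.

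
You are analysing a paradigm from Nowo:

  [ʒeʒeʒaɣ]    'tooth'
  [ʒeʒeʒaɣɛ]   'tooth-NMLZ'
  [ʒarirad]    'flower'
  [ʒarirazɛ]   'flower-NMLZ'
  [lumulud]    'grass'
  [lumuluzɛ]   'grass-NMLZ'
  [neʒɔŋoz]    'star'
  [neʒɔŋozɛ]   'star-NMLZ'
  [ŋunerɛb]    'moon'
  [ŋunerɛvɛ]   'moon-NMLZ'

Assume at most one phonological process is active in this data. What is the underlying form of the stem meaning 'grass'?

The stem for 'grass' ends in [d] in [lumulud] but [z] in [lumuluzɛ].
The stem 'star' ([neʒɔŋoz], [neʒɔŋozɛ]) shows [z] unchanged in both environments, so [z] cannot be basic with [d] derived in isolation.
Therefore /d/ is basic and [z] is derived by intervocalic spirantization (voiced stops become fricatives between vowels).

/lumulud/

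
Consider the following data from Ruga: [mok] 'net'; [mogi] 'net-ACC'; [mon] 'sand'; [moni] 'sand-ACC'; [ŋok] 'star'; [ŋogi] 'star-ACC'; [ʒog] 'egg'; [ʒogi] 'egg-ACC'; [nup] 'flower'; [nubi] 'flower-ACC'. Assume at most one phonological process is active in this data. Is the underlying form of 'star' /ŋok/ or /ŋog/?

/ŋok/

The root 'star' surfaces as [ŋok] and [ŋogi], with a stem-final [k] ~ [g] alternation.
The stem 'egg' ([ʒog], [ʒogi]) shows [g] unchanged in both environments, so [g] cannot be basic with [k] derived in isolation.
The alternation reflects intervocalic voicing: voiceless stops become voiced between vowels. /k/ is underlying.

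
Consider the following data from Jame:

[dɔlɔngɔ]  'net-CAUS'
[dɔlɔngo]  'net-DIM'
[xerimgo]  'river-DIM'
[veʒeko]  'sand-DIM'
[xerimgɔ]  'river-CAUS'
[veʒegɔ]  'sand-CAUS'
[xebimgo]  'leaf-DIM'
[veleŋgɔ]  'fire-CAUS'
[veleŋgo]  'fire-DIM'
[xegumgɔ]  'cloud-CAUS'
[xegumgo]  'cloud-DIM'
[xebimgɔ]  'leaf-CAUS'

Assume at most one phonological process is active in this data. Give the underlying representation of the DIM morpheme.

The DIM morpheme has two allomorphs, [-go] and [-ko].
The CAUS suffix, which begins with [g], is invariant after every stem; so [g] is not altered by any rule here.
So the underlying form is /-ko/, and voiceless stops become voiced after a nasal.

/-ko/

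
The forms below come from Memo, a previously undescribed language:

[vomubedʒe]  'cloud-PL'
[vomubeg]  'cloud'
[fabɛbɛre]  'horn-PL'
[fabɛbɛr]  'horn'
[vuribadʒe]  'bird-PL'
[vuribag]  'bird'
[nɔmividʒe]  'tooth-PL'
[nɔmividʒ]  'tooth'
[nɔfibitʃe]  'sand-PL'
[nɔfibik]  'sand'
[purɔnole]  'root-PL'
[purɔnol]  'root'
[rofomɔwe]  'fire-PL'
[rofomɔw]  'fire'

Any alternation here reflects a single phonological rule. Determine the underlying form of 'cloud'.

'cloud' shows [dʒ] ~ [g] at the end of the stem ([vomubedʒe] vs [vomubeg]).
Compare 'tooth', with invariant [dʒ] in [nɔmividʒe] and [nɔmividʒ]: an analysis with underlying /dʒ/ and a rule producing [g] in isolation would wrongly predict alternation here too.
Therefore /g/ is basic and [dʒ] is derived by palatalization before a front vowel (/k/ and /g/ become palato-alveolar [tʃ] and [dʒ] before a front vowel).

/vomubeg/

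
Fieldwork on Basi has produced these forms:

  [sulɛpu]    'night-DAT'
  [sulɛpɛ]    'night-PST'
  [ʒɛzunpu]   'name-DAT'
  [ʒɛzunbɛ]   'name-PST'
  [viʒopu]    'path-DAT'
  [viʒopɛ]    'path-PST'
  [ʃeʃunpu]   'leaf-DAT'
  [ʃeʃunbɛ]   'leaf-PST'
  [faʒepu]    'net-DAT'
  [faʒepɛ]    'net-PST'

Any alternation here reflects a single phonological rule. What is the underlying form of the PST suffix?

The PST morpheme has two allomorphs, [-bɛ] and [-pɛ].
By contrast the DAT suffix keeps its initial [p] throughout — that segment must be underlying.
So the underlying form is /-bɛ/, and voiced stops become voiceless after a vowel.

/-bɛ/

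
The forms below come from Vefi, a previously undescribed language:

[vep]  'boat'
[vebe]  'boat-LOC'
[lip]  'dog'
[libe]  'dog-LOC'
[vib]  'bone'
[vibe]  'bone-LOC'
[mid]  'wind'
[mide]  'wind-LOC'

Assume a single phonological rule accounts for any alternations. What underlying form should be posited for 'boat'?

/vep/

In [vep] and [vebe] the final segment of 'boat' alternates: [p] ~ [b].
The stem 'bone' ([vib], [vibe]) shows [b] unchanged in both environments, so [b] cannot be basic with [p] derived in isolation.
The alternation reflects intervocalic voicing: voiceless stops become voiced between vowels. /p/ is underlying.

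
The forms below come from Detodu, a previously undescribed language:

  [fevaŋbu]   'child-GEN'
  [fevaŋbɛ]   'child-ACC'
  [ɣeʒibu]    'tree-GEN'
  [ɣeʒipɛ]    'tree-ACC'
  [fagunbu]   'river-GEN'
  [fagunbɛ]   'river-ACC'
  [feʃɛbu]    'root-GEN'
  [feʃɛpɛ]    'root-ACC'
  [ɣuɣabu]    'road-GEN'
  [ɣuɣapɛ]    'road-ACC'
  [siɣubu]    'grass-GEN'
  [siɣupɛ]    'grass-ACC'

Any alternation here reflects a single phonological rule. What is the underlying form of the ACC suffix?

/-pɛ/

The ACC morpheme has two allomorphs, [-bɛ] and [-pɛ].
By contrast the GEN suffix keeps its initial [b] throughout — that segment must be underlying.
The ACC suffix is therefore /-pɛ/ underlyingly, with post-nasal voicing: voiceless stops become voiced after a nasal.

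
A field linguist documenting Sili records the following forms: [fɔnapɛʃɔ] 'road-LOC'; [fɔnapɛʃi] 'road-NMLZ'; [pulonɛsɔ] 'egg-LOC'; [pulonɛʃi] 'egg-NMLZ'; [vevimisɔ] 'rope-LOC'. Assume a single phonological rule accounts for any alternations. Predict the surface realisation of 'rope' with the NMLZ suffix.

The stem for 'egg' ends in [s] in [pulonɛsɔ] but [ʃ] in [pulonɛʃi].
The stem 'road' ([fɔnapɛʃɔ], [fɔnapɛʃi]) shows [ʃ] unchanged in both environments, so [ʃ] cannot be basic with [s] derived before the LOC suffix.
The alternation reflects palatalization before a front vowel: /s/ becomes palato-alveolar [ʃ] before a front vowel. /s/ is underlying.
The one attested form of 'rope', [vevimisɔ], shows underlying /vevimis/. Applying the same rule before a front vowel gives [vevimiʃi].

[vevimiʃi]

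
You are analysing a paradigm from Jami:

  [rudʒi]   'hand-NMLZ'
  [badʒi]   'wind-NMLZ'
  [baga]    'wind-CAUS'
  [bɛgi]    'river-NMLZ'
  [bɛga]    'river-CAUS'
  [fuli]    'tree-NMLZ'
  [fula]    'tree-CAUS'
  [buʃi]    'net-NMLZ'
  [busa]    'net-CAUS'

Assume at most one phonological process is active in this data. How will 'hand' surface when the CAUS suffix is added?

[ruga]

The stem for 'wind' ends in [dʒ] in [badʒi] but [g] in [baga].
If /g/ were underlying and a rule turned it into [dʒ] before the NMLZ suffix, 'river' would also alternate; but it has [g] in both [bɛgi] and [bɛga].
So /dʒ/ is underlying, and a rule of depalatalization — palato-alveolar /dʒ/ and /ʃ/ become [g] and [s] when no front vowel follows — gives [g].
From [rudʒi] the stem 'hand' is /rudʒ/; when no front vowel follows this yields [ruga].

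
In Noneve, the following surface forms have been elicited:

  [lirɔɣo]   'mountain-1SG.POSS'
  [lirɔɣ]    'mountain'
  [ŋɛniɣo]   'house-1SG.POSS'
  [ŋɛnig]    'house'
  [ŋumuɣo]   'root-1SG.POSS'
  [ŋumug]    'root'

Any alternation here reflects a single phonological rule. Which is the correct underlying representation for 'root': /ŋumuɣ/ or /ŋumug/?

/ŋumug/

The root 'root' surfaces as [ŋumuɣo] and [ŋumug], with a stem-final [ɣ] ~ [g] alternation.
But 'mountain' keeps [ɣ] in both environments ([lirɔɣo], [lirɔɣ]), so there is no rule changing /ɣ/ to [g] in isolation.
Therefore /g/ is basic and [ɣ] is derived by intervocalic spirantization (voiced stops become fricatives between vowels).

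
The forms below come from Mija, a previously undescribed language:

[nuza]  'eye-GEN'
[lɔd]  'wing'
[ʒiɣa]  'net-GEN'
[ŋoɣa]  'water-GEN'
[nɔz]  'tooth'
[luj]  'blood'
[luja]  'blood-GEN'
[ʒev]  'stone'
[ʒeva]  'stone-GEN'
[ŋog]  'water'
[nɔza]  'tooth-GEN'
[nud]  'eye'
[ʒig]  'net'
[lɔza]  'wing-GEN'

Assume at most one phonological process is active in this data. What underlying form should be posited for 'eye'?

The stem for 'eye' ends in [z] in [nuza] but [d] in [nud].
The stem 'tooth' ([nɔza], [nɔz]) shows [z] unchanged in both environments, so [z] cannot be basic with [d] derived in isolation.
Therefore /d/ is basic and [z] is derived by intervocalic spirantization (voiced stops become fricatives between vowels).
The underlying form of 'eye' is therefore /nud/.

/nud/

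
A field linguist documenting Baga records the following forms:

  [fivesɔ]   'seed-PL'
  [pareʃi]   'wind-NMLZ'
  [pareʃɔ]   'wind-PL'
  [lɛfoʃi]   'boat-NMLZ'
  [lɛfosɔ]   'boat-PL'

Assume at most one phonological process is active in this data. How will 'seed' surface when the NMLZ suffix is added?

[fiveʃi]

The stem for 'boat' ends in [ʃ] in [lɛfoʃi] but [s] in [lɛfosɔ].
But 'wind' keeps [ʃ] in both environments ([pareʃi], [pareʃɔ]), so there is no rule changing /ʃ/ to [s] before the PL suffix.
The underlying segment must be /s/; /s/ becomes palato-alveolar [ʃ] before a front vowel, yielding [ʃ] there.
From [fivesɔ] the stem 'seed' is /fives/; before a front vowel this yields [fiveʃi].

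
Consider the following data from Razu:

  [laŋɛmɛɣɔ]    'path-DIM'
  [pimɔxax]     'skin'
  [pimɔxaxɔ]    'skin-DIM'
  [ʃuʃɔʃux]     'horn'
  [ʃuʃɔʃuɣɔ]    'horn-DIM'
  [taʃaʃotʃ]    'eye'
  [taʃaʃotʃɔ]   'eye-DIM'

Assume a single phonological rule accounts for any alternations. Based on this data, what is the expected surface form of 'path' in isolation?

[laŋɛmɛx]

In [ʃuʃɔʃux] and [ʃuʃɔʃuɣɔ] the final segment of 'horn' alternates: [x] ~ [ɣ].
Compare 'skin', with invariant [x] in [pimɔxax] and [pimɔxaxɔ]: an analysis with underlying /x/ and a rule producing [ɣ] before the DIM suffix would wrongly predict alternation here too.
The alternation reflects word-final obstruent devoicing: voiced obstruents become voiceless word-finally. /ɣ/ is underlying.
From [laŋɛmɛɣɔ] the stem 'path' is /laŋɛmɛɣ/; word-finally this yields [laŋɛmɛx].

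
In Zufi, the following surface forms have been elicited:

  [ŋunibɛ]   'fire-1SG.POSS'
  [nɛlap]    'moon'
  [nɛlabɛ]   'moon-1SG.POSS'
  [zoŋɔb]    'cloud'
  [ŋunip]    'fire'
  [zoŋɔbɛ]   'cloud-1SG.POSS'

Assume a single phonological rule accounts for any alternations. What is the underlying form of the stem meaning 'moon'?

/nɛlap/

The root 'moon' surfaces as [nɛlap] and [nɛlabɛ], with a stem-final [p] ~ [b] alternation.
But 'cloud' keeps [b] in both environments ([zoŋɔb], [zoŋɔbɛ]), so there is no rule changing /b/ to [p] in isolation.
The alternation reflects intervocalic voicing: voiceless stops become voiced between vowels. /p/ is underlying.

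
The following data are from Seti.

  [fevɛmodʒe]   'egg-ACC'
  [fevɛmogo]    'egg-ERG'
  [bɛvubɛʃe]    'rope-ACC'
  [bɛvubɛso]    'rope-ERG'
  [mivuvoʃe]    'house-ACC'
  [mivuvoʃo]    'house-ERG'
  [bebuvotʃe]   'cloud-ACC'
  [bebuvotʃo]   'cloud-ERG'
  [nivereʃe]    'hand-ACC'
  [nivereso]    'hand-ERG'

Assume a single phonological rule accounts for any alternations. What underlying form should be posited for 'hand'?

The stem for 'hand' ends in [ʃ] in [nivereʃe] but [s] in [nivereso].
The stem 'house' ([mivuvoʃe], [mivuvoʃo]) shows [ʃ] unchanged in both environments, so [ʃ] cannot be basic with [s] derived before the ERG suffix.
The underlying segment must be /s/; /g/ and /s/ become palato-alveolar [dʒ] and [ʃ] before a front vowel, yielding [ʃ] there.

/niveres/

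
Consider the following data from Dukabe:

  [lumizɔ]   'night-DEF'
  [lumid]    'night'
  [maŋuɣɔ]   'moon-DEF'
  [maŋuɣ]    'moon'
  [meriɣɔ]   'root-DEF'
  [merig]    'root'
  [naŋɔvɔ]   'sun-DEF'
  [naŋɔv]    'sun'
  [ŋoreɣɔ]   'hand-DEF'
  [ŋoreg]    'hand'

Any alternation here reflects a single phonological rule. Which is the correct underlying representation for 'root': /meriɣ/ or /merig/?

/merig/

The stem for 'root' ends in [ɣ] in [meriɣɔ] but [g] in [merig].
If /ɣ/ were underlying and a rule turned it into [g] in isolation, 'moon' would also alternate; but it has [ɣ] in both [maŋuɣɔ] and [maŋuɣ].
So /g/ is underlying, and a rule of intervocalic spirantization — voiced stops become fricatives between vowels — gives [ɣ].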